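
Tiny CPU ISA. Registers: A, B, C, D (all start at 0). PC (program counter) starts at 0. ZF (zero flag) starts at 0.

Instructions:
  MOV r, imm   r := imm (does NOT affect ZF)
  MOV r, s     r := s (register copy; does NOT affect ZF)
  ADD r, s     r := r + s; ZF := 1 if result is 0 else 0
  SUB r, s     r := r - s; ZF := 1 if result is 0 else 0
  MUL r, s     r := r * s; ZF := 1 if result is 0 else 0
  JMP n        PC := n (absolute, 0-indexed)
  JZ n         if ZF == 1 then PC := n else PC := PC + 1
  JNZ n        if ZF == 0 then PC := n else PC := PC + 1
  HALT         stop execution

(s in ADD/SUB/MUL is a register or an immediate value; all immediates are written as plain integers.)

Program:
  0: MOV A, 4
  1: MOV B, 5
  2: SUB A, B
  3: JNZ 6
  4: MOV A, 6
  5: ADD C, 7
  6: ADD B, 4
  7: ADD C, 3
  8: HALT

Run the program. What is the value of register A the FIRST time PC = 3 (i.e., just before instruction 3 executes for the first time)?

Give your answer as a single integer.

Step 1: PC=0 exec 'MOV A, 4'. After: A=4 B=0 C=0 D=0 ZF=0 PC=1
Step 2: PC=1 exec 'MOV B, 5'. After: A=4 B=5 C=0 D=0 ZF=0 PC=2
Step 3: PC=2 exec 'SUB A, B'. After: A=-1 B=5 C=0 D=0 ZF=0 PC=3
First time PC=3: A=-1

-1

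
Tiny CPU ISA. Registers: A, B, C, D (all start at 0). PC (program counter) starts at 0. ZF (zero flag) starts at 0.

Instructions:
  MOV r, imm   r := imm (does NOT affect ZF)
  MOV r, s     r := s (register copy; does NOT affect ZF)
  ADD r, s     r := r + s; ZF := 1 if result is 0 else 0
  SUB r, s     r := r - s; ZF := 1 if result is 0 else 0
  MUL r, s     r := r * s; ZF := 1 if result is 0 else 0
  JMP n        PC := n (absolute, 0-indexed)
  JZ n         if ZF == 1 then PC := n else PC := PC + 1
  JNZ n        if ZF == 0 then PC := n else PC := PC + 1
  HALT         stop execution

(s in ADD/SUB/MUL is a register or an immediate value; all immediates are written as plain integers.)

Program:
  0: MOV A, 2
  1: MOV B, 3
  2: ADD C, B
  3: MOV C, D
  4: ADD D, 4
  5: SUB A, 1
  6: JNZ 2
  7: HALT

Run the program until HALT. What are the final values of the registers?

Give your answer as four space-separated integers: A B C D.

Answer: 0 3 4 8

Derivation:
Step 1: PC=0 exec 'MOV A, 2'. After: A=2 B=0 C=0 D=0 ZF=0 PC=1
Step 2: PC=1 exec 'MOV B, 3'. After: A=2 B=3 C=0 D=0 ZF=0 PC=2
Step 3: PC=2 exec 'ADD C, B'. After: A=2 B=3 C=3 D=0 ZF=0 PC=3
Step 4: PC=3 exec 'MOV C, D'. After: A=2 B=3 C=0 D=0 ZF=0 PC=4
Step 5: PC=4 exec 'ADD D, 4'. After: A=2 B=3 C=0 D=4 ZF=0 PC=5
Step 6: PC=5 exec 'SUB A, 1'. After: A=1 B=3 C=0 D=4 ZF=0 PC=6
Step 7: PC=6 exec 'JNZ 2'. After: A=1 B=3 C=0 D=4 ZF=0 PC=2
Step 8: PC=2 exec 'ADD C, B'. After: A=1 B=3 C=3 D=4 ZF=0 PC=3
Step 9: PC=3 exec 'MOV C, D'. After: A=1 B=3 C=4 D=4 ZF=0 PC=4
Step 10: PC=4 exec 'ADD D, 4'. After: A=1 B=3 C=4 D=8 ZF=0 PC=5
Step 11: PC=5 exec 'SUB A, 1'. After: A=0 B=3 C=4 D=8 ZF=1 PC=6
Step 12: PC=6 exec 'JNZ 2'. After: A=0 B=3 C=4 D=8 ZF=1 PC=7
Step 13: PC=7 exec 'HALT'. After: A=0 B=3 C=4 D=8 ZF=1 PC=7 HALTED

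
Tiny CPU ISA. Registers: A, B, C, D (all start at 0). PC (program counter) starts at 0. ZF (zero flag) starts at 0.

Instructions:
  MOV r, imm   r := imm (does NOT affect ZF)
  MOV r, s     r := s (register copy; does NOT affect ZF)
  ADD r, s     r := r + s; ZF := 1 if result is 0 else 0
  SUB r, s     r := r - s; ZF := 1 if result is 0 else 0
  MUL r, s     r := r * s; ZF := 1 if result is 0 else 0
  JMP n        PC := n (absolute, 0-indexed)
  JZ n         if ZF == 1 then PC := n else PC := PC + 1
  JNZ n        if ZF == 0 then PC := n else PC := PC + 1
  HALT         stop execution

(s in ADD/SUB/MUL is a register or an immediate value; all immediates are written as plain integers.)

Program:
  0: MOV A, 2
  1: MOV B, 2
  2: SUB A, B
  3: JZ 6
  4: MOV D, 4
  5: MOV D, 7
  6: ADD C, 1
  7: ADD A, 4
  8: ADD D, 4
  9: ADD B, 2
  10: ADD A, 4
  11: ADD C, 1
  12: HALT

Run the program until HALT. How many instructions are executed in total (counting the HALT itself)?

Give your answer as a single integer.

Answer: 11

Derivation:
Step 1: PC=0 exec 'MOV A, 2'. After: A=2 B=0 C=0 D=0 ZF=0 PC=1
Step 2: PC=1 exec 'MOV B, 2'. After: A=2 B=2 C=0 D=0 ZF=0 PC=2
Step 3: PC=2 exec 'SUB A, B'. After: A=0 B=2 C=0 D=0 ZF=1 PC=3
Step 4: PC=3 exec 'JZ 6'. After: A=0 B=2 C=0 D=0 ZF=1 PC=6
Step 5: PC=6 exec 'ADD C, 1'. After: A=0 B=2 C=1 D=0 ZF=0 PC=7
Step 6: PC=7 exec 'ADD A, 4'. After: A=4 B=2 C=1 D=0 ZF=0 PC=8
Step 7: PC=8 exec 'ADD D, 4'. After: A=4 B=2 C=1 D=4 ZF=0 PC=9
Step 8: PC=9 exec 'ADD B, 2'. After: A=4 B=4 C=1 D=4 ZF=0 PC=10
Step 9: PC=10 exec 'ADD A, 4'. After: A=8 B=4 C=1 D=4 ZF=0 PC=11
Step 10: PC=11 exec 'ADD C, 1'. After: A=8 B=4 C=2 D=4 ZF=0 PC=12
Step 11: PC=12 exec 'HALT'. After: A=8 B=4 C=2 D=4 ZF=0 PC=12 HALTED
Total instructions executed: 11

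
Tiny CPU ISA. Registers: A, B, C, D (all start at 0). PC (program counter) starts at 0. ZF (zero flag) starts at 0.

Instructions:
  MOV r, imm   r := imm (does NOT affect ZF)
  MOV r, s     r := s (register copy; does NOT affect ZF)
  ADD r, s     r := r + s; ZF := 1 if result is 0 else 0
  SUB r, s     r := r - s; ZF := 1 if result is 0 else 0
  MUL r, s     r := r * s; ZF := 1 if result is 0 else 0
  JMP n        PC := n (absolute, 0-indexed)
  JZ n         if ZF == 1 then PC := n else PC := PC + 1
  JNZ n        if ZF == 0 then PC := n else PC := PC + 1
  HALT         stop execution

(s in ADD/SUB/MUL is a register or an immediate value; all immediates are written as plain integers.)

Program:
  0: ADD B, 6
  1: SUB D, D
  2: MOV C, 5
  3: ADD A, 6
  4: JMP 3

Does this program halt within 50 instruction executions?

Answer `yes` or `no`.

Step 1: PC=0 exec 'ADD B, 6'. After: A=0 B=6 C=0 D=0 ZF=0 PC=1
Step 2: PC=1 exec 'SUB D, D'. After: A=0 B=6 C=0 D=0 ZF=1 PC=2
Step 3: PC=2 exec 'MOV C, 5'. After: A=0 B=6 C=5 D=0 ZF=1 PC=3
Step 4: PC=3 exec 'ADD A, 6'. After: A=6 B=6 C=5 D=0 ZF=0 PC=4
Step 5: PC=4 exec 'JMP 3'. After: A=6 B=6 C=5 D=0 ZF=0 PC=3
Step 6: PC=3 exec 'ADD A, 6'. After: A=12 B=6 C=5 D=0 ZF=0 PC=4
Step 7: PC=4 exec 'JMP 3'. After: A=12 B=6 C=5 D=0 ZF=0 PC=3
Step 8: PC=3 exec 'ADD A, 6'. After: A=18 B=6 C=5 D=0 ZF=0 PC=4
Step 9: PC=4 exec 'JMP 3'. After: A=18 B=6 C=5 D=0 ZF=0 PC=3
Step 10: PC=3 exec 'ADD A, 6'. After: A=24 B=6 C=5 D=0 ZF=0 PC=4
Step 11: PC=4 exec 'JMP 3'. After: A=24 B=6 C=5 D=0 ZF=0 PC=3
Step 12: PC=3 exec 'ADD A, 6'. After: A=30 B=6 C=5 D=0 ZF=0 PC=4
Step 13: PC=4 exec 'JMP 3'. After: A=30 B=6 C=5 D=0 ZF=0 PC=3
Step 14: PC=3 exec 'ADD A, 6'. After: A=36 B=6 C=5 D=0 ZF=0 PC=4
Step 15: PC=4 exec 'JMP 3'. After: A=36 B=6 C=5 D=0 ZF=0 PC=3
After 50 steps: not halted. PC revisits the same instructions with no path to HALT; will never halt.

Answer: no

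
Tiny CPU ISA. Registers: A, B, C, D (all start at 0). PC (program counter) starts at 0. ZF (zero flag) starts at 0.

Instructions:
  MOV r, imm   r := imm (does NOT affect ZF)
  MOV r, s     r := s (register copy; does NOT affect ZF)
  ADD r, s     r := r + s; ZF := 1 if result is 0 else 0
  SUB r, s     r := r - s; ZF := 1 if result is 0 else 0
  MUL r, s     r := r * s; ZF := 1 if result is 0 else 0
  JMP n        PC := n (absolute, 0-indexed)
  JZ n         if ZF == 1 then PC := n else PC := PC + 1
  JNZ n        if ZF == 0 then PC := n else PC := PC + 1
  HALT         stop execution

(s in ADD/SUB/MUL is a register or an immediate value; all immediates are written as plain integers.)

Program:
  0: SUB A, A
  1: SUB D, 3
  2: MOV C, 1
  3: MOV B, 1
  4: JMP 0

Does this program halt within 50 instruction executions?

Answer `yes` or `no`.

Step 1: PC=0 exec 'SUB A, A'. After: A=0 B=0 C=0 D=0 ZF=1 PC=1
Step 2: PC=1 exec 'SUB D, 3'. After: A=0 B=0 C=0 D=-3 ZF=0 PC=2
Step 3: PC=2 exec 'MOV C, 1'. After: A=0 B=0 C=1 D=-3 ZF=0 PC=3
Step 4: PC=3 exec 'MOV B, 1'. After: A=0 B=1 C=1 D=-3 ZF=0 PC=4
Step 5: PC=4 exec 'JMP 0'. After: A=0 B=1 C=1 D=-3 ZF=0 PC=0
Step 6: PC=0 exec 'SUB A, A'. After: A=0 B=1 C=1 D=-3 ZF=1 PC=1
Step 7: PC=1 exec 'SUB D, 3'. After: A=0 B=1 C=1 D=-6 ZF=0 PC=2
Step 8: PC=2 exec 'MOV C, 1'. After: A=0 B=1 C=1 D=-6 ZF=0 PC=3
Step 9: PC=3 exec 'MOV B, 1'. After: A=0 B=1 C=1 D=-6 ZF=0 PC=4
Step 10: PC=4 exec 'JMP 0'. After: A=0 B=1 C=1 D=-6 ZF=0 PC=0
Step 11: PC=0 exec 'SUB A, A'. After: A=0 B=1 C=1 D=-6 ZF=1 PC=1
Step 12: PC=1 exec 'SUB D, 3'. After: A=0 B=1 C=1 D=-9 ZF=0 PC=2
Step 13: PC=2 exec 'MOV C, 1'. After: A=0 B=1 C=1 D=-9 ZF=0 PC=3
Step 14: PC=3 exec 'MOV B, 1'. After: A=0 B=1 C=1 D=-9 ZF=0 PC=4
Step 15: PC=4 exec 'JMP 0'. After: A=0 B=1 C=1 D=-9 ZF=0 PC=0
After 50 steps: not halted. PC revisits the same instructions with no path to HALT; will never halt.

Answer: no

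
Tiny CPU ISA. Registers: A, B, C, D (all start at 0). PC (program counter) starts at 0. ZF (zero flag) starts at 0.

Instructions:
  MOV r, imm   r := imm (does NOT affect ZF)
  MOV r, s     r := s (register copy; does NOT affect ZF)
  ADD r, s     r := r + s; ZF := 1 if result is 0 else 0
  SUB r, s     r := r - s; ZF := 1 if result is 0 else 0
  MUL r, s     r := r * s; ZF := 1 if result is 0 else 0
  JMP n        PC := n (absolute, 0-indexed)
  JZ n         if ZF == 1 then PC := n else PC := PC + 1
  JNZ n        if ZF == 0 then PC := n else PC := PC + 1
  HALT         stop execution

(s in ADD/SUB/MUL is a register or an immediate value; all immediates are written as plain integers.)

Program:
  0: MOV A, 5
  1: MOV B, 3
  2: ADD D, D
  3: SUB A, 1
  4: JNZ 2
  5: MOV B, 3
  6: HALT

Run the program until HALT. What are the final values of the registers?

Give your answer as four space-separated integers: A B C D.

Step 1: PC=0 exec 'MOV A, 5'. After: A=5 B=0 C=0 D=0 ZF=0 PC=1
Step 2: PC=1 exec 'MOV B, 3'. After: A=5 B=3 C=0 D=0 ZF=0 PC=2
Step 3: PC=2 exec 'ADD D, D'. After: A=5 B=3 C=0 D=0 ZF=1 PC=3
Step 4: PC=3 exec 'SUB A, 1'. After: A=4 B=3 C=0 D=0 ZF=0 PC=4
Step 5: PC=4 exec 'JNZ 2'. After: A=4 B=3 C=0 D=0 ZF=0 PC=2
Step 6: PC=2 exec 'ADD D, D'. After: A=4 B=3 C=0 D=0 ZF=1 PC=3
Step 7: PC=3 exec 'SUB A, 1'. After: A=3 B=3 C=0 D=0 ZF=0 PC=4
Step 8: PC=4 exec 'JNZ 2'. After: A=3 B=3 C=0 D=0 ZF=0 PC=2
Step 9: PC=2 exec 'ADD D, D'. After: A=3 B=3 C=0 D=0 ZF=1 PC=3
Step 10: PC=3 exec 'SUB A, 1'. After: A=2 B=3 C=0 D=0 ZF=0 PC=4
Step 11: PC=4 exec 'JNZ 2'. After: A=2 B=3 C=0 D=0 ZF=0 PC=2
Step 12: PC=2 exec 'ADD D, D'. After: A=2 B=3 C=0 D=0 ZF=1 PC=3
Step 13: PC=3 exec 'SUB A, 1'. After: A=1 B=3 C=0 D=0 ZF=0 PC=4
Step 14: PC=4 exec 'JNZ 2'. After: A=1 B=3 C=0 D=0 ZF=0 PC=2
Step 15: PC=2 exec 'ADD D, D'. After: A=1 B=3 C=0 D=0 ZF=1 PC=3
Step 16: PC=3 exec 'SUB A, 1'. After: A=0 B=3 C=0 D=0 ZF=1 PC=4
Step 17: PC=4 exec 'JNZ 2'. After: A=0 B=3 C=0 D=0 ZF=1 PC=5
Step 18: PC=5 exec 'MOV B, 3'. After: A=0 B=3 C=0 D=0 ZF=1 PC=6
Step 19: PC=6 exec 'HALT'. After: A=0 B=3 C=0 D=0 ZF=1 PC=6 HALTED

Answer: 0 3 0 0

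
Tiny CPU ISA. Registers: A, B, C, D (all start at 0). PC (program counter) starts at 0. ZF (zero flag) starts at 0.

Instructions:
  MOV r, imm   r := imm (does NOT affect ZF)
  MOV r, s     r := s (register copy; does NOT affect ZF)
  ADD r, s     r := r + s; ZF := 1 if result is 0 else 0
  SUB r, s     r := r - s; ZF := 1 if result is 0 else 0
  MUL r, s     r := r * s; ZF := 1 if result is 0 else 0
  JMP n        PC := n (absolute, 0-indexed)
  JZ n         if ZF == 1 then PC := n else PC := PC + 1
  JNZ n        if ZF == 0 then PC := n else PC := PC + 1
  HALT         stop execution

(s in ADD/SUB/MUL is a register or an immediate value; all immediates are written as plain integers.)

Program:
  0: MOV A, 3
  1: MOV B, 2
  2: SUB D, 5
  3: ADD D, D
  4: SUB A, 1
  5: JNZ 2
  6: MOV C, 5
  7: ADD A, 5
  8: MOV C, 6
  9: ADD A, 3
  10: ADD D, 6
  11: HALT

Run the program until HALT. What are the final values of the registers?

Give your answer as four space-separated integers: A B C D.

Step 1: PC=0 exec 'MOV A, 3'. After: A=3 B=0 C=0 D=0 ZF=0 PC=1
Step 2: PC=1 exec 'MOV B, 2'. After: A=3 B=2 C=0 D=0 ZF=0 PC=2
Step 3: PC=2 exec 'SUB D, 5'. After: A=3 B=2 C=0 D=-5 ZF=0 PC=3
Step 4: PC=3 exec 'ADD D, D'. After: A=3 B=2 C=0 D=-10 ZF=0 PC=4
Step 5: PC=4 exec 'SUB A, 1'. After: A=2 B=2 C=0 D=-10 ZF=0 PC=5
Step 6: PC=5 exec 'JNZ 2'. After: A=2 B=2 C=0 D=-10 ZF=0 PC=2
Step 7: PC=2 exec 'SUB D, 5'. After: A=2 B=2 C=0 D=-15 ZF=0 PC=3
Step 8: PC=3 exec 'ADD D, D'. After: A=2 B=2 C=0 D=-30 ZF=0 PC=4
Step 9: PC=4 exec 'SUB A, 1'. After: A=1 B=2 C=0 D=-30 ZF=0 PC=5
Step 10: PC=5 exec 'JNZ 2'. After: A=1 B=2 C=0 D=-30 ZF=0 PC=2
Step 11: PC=2 exec 'SUB D, 5'. After: A=1 B=2 C=0 D=-35 ZF=0 PC=3
Step 12: PC=3 exec 'ADD D, D'. After: A=1 B=2 C=0 D=-70 ZF=0 PC=4
Step 13: PC=4 exec 'SUB A, 1'. After: A=0 B=2 C=0 D=-70 ZF=1 PC=5
Step 14: PC=5 exec 'JNZ 2'. After: A=0 B=2 C=0 D=-70 ZF=1 PC=6
Step 15: PC=6 exec 'MOV C, 5'. After: A=0 B=2 C=5 D=-70 ZF=1 PC=7
Step 16: PC=7 exec 'ADD A, 5'. After: A=5 B=2 C=5 D=-70 ZF=0 PC=8
Step 17: PC=8 exec 'MOV C, 6'. After: A=5 B=2 C=6 D=-70 ZF=0 PC=9
Step 18: PC=9 exec 'ADD A, 3'. After: A=8 B=2 C=6 D=-70 ZF=0 PC=10
Step 19: PC=10 exec 'ADD D, 6'. After: A=8 B=2 C=6 D=-64 ZF=0 PC=11
Step 20: PC=11 exec 'HALT'. After: A=8 B=2 C=6 D=-64 ZF=0 PC=11 HALTED

Answer: 8 2 6 -64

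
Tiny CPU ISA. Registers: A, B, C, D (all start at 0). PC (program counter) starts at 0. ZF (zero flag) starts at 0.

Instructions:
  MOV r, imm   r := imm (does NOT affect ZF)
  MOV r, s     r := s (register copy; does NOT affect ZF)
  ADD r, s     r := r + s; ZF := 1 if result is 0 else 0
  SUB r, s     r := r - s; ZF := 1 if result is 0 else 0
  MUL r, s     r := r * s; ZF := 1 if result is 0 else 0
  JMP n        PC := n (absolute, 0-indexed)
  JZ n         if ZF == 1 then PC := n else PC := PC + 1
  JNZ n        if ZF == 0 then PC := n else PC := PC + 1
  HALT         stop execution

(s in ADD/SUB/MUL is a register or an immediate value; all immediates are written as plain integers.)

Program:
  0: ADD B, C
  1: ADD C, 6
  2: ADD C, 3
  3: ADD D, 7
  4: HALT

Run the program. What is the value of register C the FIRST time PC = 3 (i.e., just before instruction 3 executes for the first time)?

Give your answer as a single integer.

Step 1: PC=0 exec 'ADD B, C'. After: A=0 B=0 C=0 D=0 ZF=1 PC=1
Step 2: PC=1 exec 'ADD C, 6'. After: A=0 B=0 C=6 D=0 ZF=0 PC=2
Step 3: PC=2 exec 'ADD C, 3'. After: A=0 B=0 C=9 D=0 ZF=0 PC=3
First time PC=3: C=9

9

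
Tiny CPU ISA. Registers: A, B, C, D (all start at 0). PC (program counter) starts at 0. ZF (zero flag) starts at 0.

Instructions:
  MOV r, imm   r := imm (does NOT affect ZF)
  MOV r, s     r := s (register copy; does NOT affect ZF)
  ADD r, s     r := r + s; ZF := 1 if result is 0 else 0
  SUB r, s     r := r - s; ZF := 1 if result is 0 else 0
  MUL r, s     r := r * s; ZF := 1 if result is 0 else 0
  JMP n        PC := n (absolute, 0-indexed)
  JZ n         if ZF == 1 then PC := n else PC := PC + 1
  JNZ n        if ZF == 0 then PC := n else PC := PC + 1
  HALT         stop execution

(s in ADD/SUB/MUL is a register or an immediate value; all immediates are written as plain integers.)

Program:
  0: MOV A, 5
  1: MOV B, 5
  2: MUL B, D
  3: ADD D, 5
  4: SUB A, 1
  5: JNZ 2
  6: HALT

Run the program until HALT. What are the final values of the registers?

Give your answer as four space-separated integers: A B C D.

Answer: 0 0 0 25

Derivation:
Step 1: PC=0 exec 'MOV A, 5'. After: A=5 B=0 C=0 D=0 ZF=0 PC=1
Step 2: PC=1 exec 'MOV B, 5'. After: A=5 B=5 C=0 D=0 ZF=0 PC=2
Step 3: PC=2 exec 'MUL B, D'. After: A=5 B=0 C=0 D=0 ZF=1 PC=3
Step 4: PC=3 exec 'ADD D, 5'. After: A=5 B=0 C=0 D=5 ZF=0 PC=4
Step 5: PC=4 exec 'SUB A, 1'. After: A=4 B=0 C=0 D=5 ZF=0 PC=5
Step 6: PC=5 exec 'JNZ 2'. After: A=4 B=0 C=0 D=5 ZF=0 PC=2
Step 7: PC=2 exec 'MUL B, D'. After: A=4 B=0 C=0 D=5 ZF=1 PC=3
Step 8: PC=3 exec 'ADD D, 5'. After: A=4 B=0 C=0 D=10 ZF=0 PC=4
Step 9: PC=4 exec 'SUB A, 1'. After: A=3 B=0 C=0 D=10 ZF=0 PC=5
Step 10: PC=5 exec 'JNZ 2'. After: A=3 B=0 C=0 D=10 ZF=0 PC=2
Step 11: PC=2 exec 'MUL B, D'. After: A=3 B=0 C=0 D=10 ZF=1 PC=3
Step 12: PC=3 exec 'ADD D, 5'. After: A=3 B=0 C=0 D=15 ZF=0 PC=4
Step 13: PC=4 exec 'SUB A, 1'. After: A=2 B=0 C=0 D=15 ZF=0 PC=5
Step 14: PC=5 exec 'JNZ 2'. After: A=2 B=0 C=0 D=15 ZF=0 PC=2
Step 15: PC=2 exec 'MUL B, D'. After: A=2 B=0 C=0 D=15 ZF=1 PC=3
Step 16: PC=3 exec 'ADD D, 5'. After: A=2 B=0 C=0 D=20 ZF=0 PC=4
Step 17: PC=4 exec 'SUB A, 1'. After: A=1 B=0 C=0 D=20 ZF=0 PC=5
Step 18: PC=5 exec 'JNZ 2'. After: A=1 B=0 C=0 D=20 ZF=0 PC=2
Step 19: PC=2 exec 'MUL B, D'. After: A=1 B=0 C=0 D=20 ZF=1 PC=3
Step 20: PC=3 exec 'ADD D, 5'. After: A=1 B=0 C=0 D=25 ZF=0 PC=4
Step 21: PC=4 exec 'SUB A, 1'. After: A=0 B=0 C=0 D=25 ZF=1 PC=5
Step 22: PC=5 exec 'JNZ 2'. After: A=0 B=0 C=0 D=25 ZF=1 PC=6
Step 23: PC=6 exec 'HALT'. After: A=0 B=0 C=0 D=25 ZF=1 PC=6 HALTED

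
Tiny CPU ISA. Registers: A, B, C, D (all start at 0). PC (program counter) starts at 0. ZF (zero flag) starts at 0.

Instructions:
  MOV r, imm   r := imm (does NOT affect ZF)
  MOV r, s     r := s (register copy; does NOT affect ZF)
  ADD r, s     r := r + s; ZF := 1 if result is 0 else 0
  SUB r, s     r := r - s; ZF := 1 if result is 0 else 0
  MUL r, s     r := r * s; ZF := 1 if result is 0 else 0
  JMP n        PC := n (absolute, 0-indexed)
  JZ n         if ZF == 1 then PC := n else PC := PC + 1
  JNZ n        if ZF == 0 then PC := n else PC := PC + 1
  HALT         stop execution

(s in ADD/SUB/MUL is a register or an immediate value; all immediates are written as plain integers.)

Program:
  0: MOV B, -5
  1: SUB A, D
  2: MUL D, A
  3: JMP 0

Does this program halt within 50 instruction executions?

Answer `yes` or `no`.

Answer: no

Derivation:
Step 1: PC=0 exec 'MOV B, -5'. After: A=0 B=-5 C=0 D=0 ZF=0 PC=1
Step 2: PC=1 exec 'SUB A, D'. After: A=0 B=-5 C=0 D=0 ZF=1 PC=2
Step 3: PC=2 exec 'MUL D, A'. After: A=0 B=-5 C=0 D=0 ZF=1 PC=3
Step 4: PC=3 exec 'JMP 0'. After: A=0 B=-5 C=0 D=0 ZF=1 PC=0
Step 5: PC=0 exec 'MOV B, -5'. After: A=0 B=-5 C=0 D=0 ZF=1 PC=1
Step 6: PC=1 exec 'SUB A, D'. After: A=0 B=-5 C=0 D=0 ZF=1 PC=2
State after step 6 equals state after step 2: the program is in a cycle of length 4 and will never halt.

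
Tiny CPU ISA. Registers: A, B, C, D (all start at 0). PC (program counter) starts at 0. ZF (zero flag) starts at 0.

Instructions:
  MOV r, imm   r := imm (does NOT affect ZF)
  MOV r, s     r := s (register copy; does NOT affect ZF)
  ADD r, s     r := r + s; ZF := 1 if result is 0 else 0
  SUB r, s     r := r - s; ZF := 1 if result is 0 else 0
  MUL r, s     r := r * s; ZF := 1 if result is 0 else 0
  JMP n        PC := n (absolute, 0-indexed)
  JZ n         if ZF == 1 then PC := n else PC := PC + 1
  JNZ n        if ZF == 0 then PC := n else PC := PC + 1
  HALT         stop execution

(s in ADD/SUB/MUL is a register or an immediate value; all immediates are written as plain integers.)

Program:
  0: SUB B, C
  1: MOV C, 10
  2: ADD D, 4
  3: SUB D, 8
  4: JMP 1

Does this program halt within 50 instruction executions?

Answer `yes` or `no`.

Answer: no

Derivation:
Step 1: PC=0 exec 'SUB B, C'. After: A=0 B=0 C=0 D=0 ZF=1 PC=1
Step 2: PC=1 exec 'MOV C, 10'. After: A=0 B=0 C=10 D=0 ZF=1 PC=2
Step 3: PC=2 exec 'ADD D, 4'. After: A=0 B=0 C=10 D=4 ZF=0 PC=3
Step 4: PC=3 exec 'SUB D, 8'. After: A=0 B=0 C=10 D=-4 ZF=0 PC=4
Step 5: PC=4 exec 'JMP 1'. After: A=0 B=0 C=10 D=-4 ZF=0 PC=1
Step 6: PC=1 exec 'MOV C, 10'. After: A=0 B=0 C=10 D=-4 ZF=0 PC=2
Step 7: PC=2 exec 'ADD D, 4'. After: A=0 B=0 C=10 D=0 ZF=1 PC=3
Step 8: PC=3 exec 'SUB D, 8'. After: A=0 B=0 C=10 D=-8 ZF=0 PC=4
Step 9: PC=4 exec 'JMP 1'. After: A=0 B=0 C=10 D=-8 ZF=0 PC=1
Step 10: PC=1 exec 'MOV C, 10'. After: A=0 B=0 C=10 D=-8 ZF=0 PC=2
Step 11: PC=2 exec 'ADD D, 4'. After: A=0 B=0 C=10 D=-4 ZF=0 PC=3
Step 12: PC=3 exec 'SUB D, 8'. After: A=0 B=0 C=10 D=-12 ZF=0 PC=4
Step 13: PC=4 exec 'JMP 1'. After: A=0 B=0 C=10 D=-12 ZF=0 PC=1
Step 14: PC=1 exec 'MOV C, 10'. After: A=0 B=0 C=10 D=-12 ZF=0 PC=2
Step 15: PC=2 exec 'ADD D, 4'. After: A=0 B=0 C=10 D=-8 ZF=0 PC=3
After 50 steps: not halted. PC revisits the same instructions with no path to HALT; will never halt.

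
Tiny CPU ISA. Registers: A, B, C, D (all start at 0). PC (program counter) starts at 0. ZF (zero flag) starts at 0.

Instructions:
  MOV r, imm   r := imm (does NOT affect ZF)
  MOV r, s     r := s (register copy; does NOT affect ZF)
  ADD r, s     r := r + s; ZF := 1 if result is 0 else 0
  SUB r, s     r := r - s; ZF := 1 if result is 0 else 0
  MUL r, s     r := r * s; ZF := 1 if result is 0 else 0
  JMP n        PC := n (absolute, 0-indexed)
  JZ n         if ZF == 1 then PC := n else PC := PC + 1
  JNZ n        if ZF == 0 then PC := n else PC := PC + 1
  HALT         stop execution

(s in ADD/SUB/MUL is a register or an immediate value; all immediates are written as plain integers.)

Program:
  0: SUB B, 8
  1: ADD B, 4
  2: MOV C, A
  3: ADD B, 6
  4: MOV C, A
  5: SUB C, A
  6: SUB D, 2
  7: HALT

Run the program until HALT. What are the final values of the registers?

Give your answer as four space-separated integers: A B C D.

Step 1: PC=0 exec 'SUB B, 8'. After: A=0 B=-8 C=0 D=0 ZF=0 PC=1
Step 2: PC=1 exec 'ADD B, 4'. After: A=0 B=-4 C=0 D=0 ZF=0 PC=2
Step 3: PC=2 exec 'MOV C, A'. After: A=0 B=-4 C=0 D=0 ZF=0 PC=3
Step 4: PC=3 exec 'ADD B, 6'. After: A=0 B=2 C=0 D=0 ZF=0 PC=4
Step 5: PC=4 exec 'MOV C, A'. After: A=0 B=2 C=0 D=0 ZF=0 PC=5
Step 6: PC=5 exec 'SUB C, A'. After: A=0 B=2 C=0 D=0 ZF=1 PC=6
Step 7: PC=6 exec 'SUB D, 2'. After: A=0 B=2 C=0 D=-2 ZF=0 PC=7
Step 8: PC=7 exec 'HALT'. After: A=0 B=2 C=0 D=-2 ZF=0 PC=7 HALTED

Answer: 0 2 0 -2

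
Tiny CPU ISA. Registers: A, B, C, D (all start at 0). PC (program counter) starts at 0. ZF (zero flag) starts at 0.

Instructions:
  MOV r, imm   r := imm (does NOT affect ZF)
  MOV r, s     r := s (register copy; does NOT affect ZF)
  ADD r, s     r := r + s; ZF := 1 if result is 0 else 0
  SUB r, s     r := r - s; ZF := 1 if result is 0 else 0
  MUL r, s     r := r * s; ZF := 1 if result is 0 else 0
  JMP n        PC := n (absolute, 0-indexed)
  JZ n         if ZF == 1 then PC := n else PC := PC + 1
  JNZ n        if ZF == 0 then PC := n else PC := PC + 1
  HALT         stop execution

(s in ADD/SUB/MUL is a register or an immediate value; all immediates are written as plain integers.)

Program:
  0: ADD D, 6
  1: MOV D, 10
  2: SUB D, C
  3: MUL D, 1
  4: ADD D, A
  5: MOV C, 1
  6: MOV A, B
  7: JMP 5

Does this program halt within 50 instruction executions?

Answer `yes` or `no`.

Answer: no

Derivation:
Step 1: PC=0 exec 'ADD D, 6'. After: A=0 B=0 C=0 D=6 ZF=0 PC=1
Step 2: PC=1 exec 'MOV D, 10'. After: A=0 B=0 C=0 D=10 ZF=0 PC=2
Step 3: PC=2 exec 'SUB D, C'. After: A=0 B=0 C=0 D=10 ZF=0 PC=3
Step 4: PC=3 exec 'MUL D, 1'. After: A=0 B=0 C=0 D=10 ZF=0 PC=4
Step 5: PC=4 exec 'ADD D, A'. After: A=0 B=0 C=0 D=10 ZF=0 PC=5
Step 6: PC=5 exec 'MOV C, 1'. After: A=0 B=0 C=1 D=10 ZF=0 PC=6
Step 7: PC=6 exec 'MOV A, B'. After: A=0 B=0 C=1 D=10 ZF=0 PC=7
Step 8: PC=7 exec 'JMP 5'. After: A=0 B=0 C=1 D=10 ZF=0 PC=5
Step 9: PC=5 exec 'MOV C, 1'. After: A=0 B=0 C=1 D=10 ZF=0 PC=6
State after step 9 equals state after step 6: the program is in a cycle of length 3 and will never halt.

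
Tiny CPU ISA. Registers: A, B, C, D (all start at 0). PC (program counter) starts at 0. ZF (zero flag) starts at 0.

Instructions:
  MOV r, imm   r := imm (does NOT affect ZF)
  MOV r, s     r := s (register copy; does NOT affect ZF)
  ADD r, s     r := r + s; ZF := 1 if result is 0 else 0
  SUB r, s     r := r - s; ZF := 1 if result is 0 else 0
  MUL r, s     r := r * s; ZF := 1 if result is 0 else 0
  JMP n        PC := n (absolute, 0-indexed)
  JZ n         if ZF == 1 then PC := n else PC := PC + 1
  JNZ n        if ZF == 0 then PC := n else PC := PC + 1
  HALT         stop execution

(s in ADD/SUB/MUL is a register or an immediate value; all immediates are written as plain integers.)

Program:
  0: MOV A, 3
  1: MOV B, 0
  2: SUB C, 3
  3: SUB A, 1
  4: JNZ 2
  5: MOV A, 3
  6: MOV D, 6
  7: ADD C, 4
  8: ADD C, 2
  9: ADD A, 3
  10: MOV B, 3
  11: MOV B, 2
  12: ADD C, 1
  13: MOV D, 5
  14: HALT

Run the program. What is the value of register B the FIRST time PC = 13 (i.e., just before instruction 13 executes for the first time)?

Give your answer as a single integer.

Step 1: PC=0 exec 'MOV A, 3'. After: A=3 B=0 C=0 D=0 ZF=0 PC=1
Step 2: PC=1 exec 'MOV B, 0'. After: A=3 B=0 C=0 D=0 ZF=0 PC=2
Step 3: PC=2 exec 'SUB C, 3'. After: A=3 B=0 C=-3 D=0 ZF=0 PC=3
Step 4: PC=3 exec 'SUB A, 1'. After: A=2 B=0 C=-3 D=0 ZF=0 PC=4
Step 5: PC=4 exec 'JNZ 2'. After: A=2 B=0 C=-3 D=0 ZF=0 PC=2
Step 6: PC=2 exec 'SUB C, 3'. After: A=2 B=0 C=-6 D=0 ZF=0 PC=3
Step 7: PC=3 exec 'SUB A, 1'. After: A=1 B=0 C=-6 D=0 ZF=0 PC=4
Step 8: PC=4 exec 'JNZ 2'. After: A=1 B=0 C=-6 D=0 ZF=0 PC=2
Step 9: PC=2 exec 'SUB C, 3'. After: A=1 B=0 C=-9 D=0 ZF=0 PC=3
Step 10: PC=3 exec 'SUB A, 1'. After: A=0 B=0 C=-9 D=0 ZF=1 PC=4
Step 11: PC=4 exec 'JNZ 2'. After: A=0 B=0 C=-9 D=0 ZF=1 PC=5
Step 12: PC=5 exec 'MOV A, 3'. After: A=3 B=0 C=-9 D=0 ZF=1 PC=6
Step 13: PC=6 exec 'MOV D, 6'. After: A=3 B=0 C=-9 D=6 ZF=1 PC=7
Step 14: PC=7 exec 'ADD C, 4'. After: A=3 B=0 C=-5 D=6 ZF=0 PC=8
Step 15: PC=8 exec 'ADD C, 2'. After: A=3 B=0 C=-3 D=6 ZF=0 PC=9
Step 16: PC=9 exec 'ADD A, 3'. After: A=6 B=0 C=-3 D=6 ZF=0 PC=10
Step 17: PC=10 exec 'MOV B, 3'. After: A=6 B=3 C=-3 D=6 ZF=0 PC=11
Step 18: PC=11 exec 'MOV B, 2'. After: A=6 B=2 C=-3 D=6 ZF=0 PC=12
Step 19: PC=12 exec 'ADD C, 1'. After: A=6 B=2 C=-2 D=6 ZF=0 PC=13
First time PC=13: B=2

2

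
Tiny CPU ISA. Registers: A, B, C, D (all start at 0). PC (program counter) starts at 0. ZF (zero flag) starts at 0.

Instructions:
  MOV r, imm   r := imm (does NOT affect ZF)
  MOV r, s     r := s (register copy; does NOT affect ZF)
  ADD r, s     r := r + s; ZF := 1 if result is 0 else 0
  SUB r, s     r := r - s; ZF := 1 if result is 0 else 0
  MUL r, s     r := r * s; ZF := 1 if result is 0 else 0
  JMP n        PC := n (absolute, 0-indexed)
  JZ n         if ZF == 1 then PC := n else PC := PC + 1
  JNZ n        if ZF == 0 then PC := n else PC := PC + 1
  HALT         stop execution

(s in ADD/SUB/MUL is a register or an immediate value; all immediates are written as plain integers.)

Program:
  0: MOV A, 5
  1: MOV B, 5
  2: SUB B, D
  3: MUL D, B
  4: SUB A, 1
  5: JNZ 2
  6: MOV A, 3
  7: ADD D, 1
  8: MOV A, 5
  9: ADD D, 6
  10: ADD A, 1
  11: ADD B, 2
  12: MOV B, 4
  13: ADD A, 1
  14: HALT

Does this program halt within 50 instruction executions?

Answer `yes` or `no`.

Answer: yes

Derivation:
Step 1: PC=0 exec 'MOV A, 5'. After: A=5 B=0 C=0 D=0 ZF=0 PC=1
Step 2: PC=1 exec 'MOV B, 5'. After: A=5 B=5 C=0 D=0 ZF=0 PC=2
Step 3: PC=2 exec 'SUB B, D'. After: A=5 B=5 C=0 D=0 ZF=0 PC=3
Step 4: PC=3 exec 'MUL D, B'. After: A=5 B=5 C=0 D=0 ZF=1 PC=4
Step 5: PC=4 exec 'SUB A, 1'. After: A=4 B=5 C=0 D=0 ZF=0 PC=5
Step 6: PC=5 exec 'JNZ 2'. After: A=4 B=5 C=0 D=0 ZF=0 PC=2
Step 7: PC=2 exec 'SUB B, D'. After: A=4 B=5 C=0 D=0 ZF=0 PC=3
Step 8: PC=3 exec 'MUL D, B'. After: A=4 B=5 C=0 D=0 ZF=1 PC=4
Step 9: PC=4 exec 'SUB A, 1'. After: A=3 B=5 C=0 D=0 ZF=0 PC=5
Step 10: PC=5 exec 'JNZ 2'. After: A=3 B=5 C=0 D=0 ZF=0 PC=2
Step 11: PC=2 exec 'SUB B, D'. After: A=3 B=5 C=0 D=0 ZF=0 PC=3
Step 12: PC=3 exec 'MUL D, B'. After: A=3 B=5 C=0 D=0 ZF=1 PC=4
Step 13: PC=4 exec 'SUB A, 1'. After: A=2 B=5 C=0 D=0 ZF=0 PC=5
Step 14: PC=5 exec 'JNZ 2'. After: A=2 B=5 C=0 D=0 ZF=0 PC=2
Step 15: PC=2 exec 'SUB B, D'. After: A=2 B=5 C=0 D=0 ZF=0 PC=3
Step 16: PC=3 exec 'MUL D, B'. After: A=2 B=5 C=0 D=0 ZF=1 PC=4
Step 17: PC=4 exec 'SUB A, 1'. After: A=1 B=5 C=0 D=0 ZF=0 PC=5
Step 18: PC=5 exec 'JNZ 2'. After: A=1 B=5 C=0 D=0 ZF=0 PC=2
Step 19: PC=2 exec 'SUB B, D'. After: A=1 B=5 C=0 D=0 ZF=0 PC=3
Step 20: PC=3 exec 'MUL D, B'. After: A=1 B=5 C=0 D=0 ZF=1 PC=4
Step 21: PC=4 exec 'SUB A, 1'. After: A=0 B=5 C=0 D=0 ZF=1 PC=5
Step 22: PC=5 exec 'JNZ 2'. After: A=0 B=5 C=0 D=0 ZF=1 PC=6
Step 23: PC=6 exec 'MOV A, 3'. After: A=3 B=5 C=0 D=0 ZF=1 PC=7
Step 24: PC=7 exec 'ADD D, 1'. After: A=3 B=5 C=0 D=1 ZF=0 PC=8
Step 25: PC=8 exec 'MOV A, 5'. After: A=5 B=5 C=0 D=1 ZF=0 PC=9
Step 26: PC=9 exec 'ADD D, 6'. After: A=5 B=5 C=0 D=7 ZF=0 PC=10
Step 27: PC=10 exec 'ADD A, 1'. After: A=6 B=5 C=0 D=7 ZF=0 PC=11
Step 28: PC=11 exec 'ADD B, 2'. After: A=6 B=7 C=0 D=7 ZF=0 PC=12
Step 29: PC=12 exec 'MOV B, 4'. After: A=6 B=4 C=0 D=7 ZF=0 PC=13
Step 30: PC=13 exec 'ADD A, 1'. After: A=7 B=4 C=0 D=7 ZF=0 PC=14
Step 31: PC=14 exec 'HALT'. After: A=7 B=4 C=0 D=7 ZF=0 PC=14 HALTED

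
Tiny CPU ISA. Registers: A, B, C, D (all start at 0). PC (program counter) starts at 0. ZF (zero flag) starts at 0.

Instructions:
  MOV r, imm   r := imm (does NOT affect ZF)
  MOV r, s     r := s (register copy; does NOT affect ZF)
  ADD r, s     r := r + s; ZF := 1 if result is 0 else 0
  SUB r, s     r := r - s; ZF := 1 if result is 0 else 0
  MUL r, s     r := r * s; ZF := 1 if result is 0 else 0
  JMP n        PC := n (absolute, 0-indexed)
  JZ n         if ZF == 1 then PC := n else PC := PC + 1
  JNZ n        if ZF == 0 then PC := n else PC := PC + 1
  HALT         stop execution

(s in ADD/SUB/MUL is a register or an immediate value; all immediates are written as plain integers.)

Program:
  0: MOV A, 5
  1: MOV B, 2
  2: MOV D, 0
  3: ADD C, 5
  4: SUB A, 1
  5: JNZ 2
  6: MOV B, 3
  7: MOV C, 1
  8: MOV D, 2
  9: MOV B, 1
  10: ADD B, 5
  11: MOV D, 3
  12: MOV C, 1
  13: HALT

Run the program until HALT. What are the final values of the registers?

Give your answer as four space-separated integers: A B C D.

Step 1: PC=0 exec 'MOV A, 5'. After: A=5 B=0 C=0 D=0 ZF=0 PC=1
Step 2: PC=1 exec 'MOV B, 2'. After: A=5 B=2 C=0 D=0 ZF=0 PC=2
Step 3: PC=2 exec 'MOV D, 0'. After: A=5 B=2 C=0 D=0 ZF=0 PC=3
Step 4: PC=3 exec 'ADD C, 5'. After: A=5 B=2 C=5 D=0 ZF=0 PC=4
Step 5: PC=4 exec 'SUB A, 1'. After: A=4 B=2 C=5 D=0 ZF=0 PC=5
Step 6: PC=5 exec 'JNZ 2'. After: A=4 B=2 C=5 D=0 ZF=0 PC=2
Step 7: PC=2 exec 'MOV D, 0'. After: A=4 B=2 C=5 D=0 ZF=0 PC=3
Step 8: PC=3 exec 'ADD C, 5'. After: A=4 B=2 C=10 D=0 ZF=0 PC=4
Step 9: PC=4 exec 'SUB A, 1'. After: A=3 B=2 C=10 D=0 ZF=0 PC=5
Step 10: PC=5 exec 'JNZ 2'. After: A=3 B=2 C=10 D=0 ZF=0 PC=2
Step 11: PC=2 exec 'MOV D, 0'. After: A=3 B=2 C=10 D=0 ZF=0 PC=3
Step 12: PC=3 exec 'ADD C, 5'. After: A=3 B=2 C=15 D=0 ZF=0 PC=4
Step 13: PC=4 exec 'SUB A, 1'. After: A=2 B=2 C=15 D=0 ZF=0 PC=5
Step 14: PC=5 exec 'JNZ 2'. After: A=2 B=2 C=15 D=0 ZF=0 PC=2
Step 15: PC=2 exec 'MOV D, 0'. After: A=2 B=2 C=15 D=0 ZF=0 PC=3
Step 16: PC=3 exec 'ADD C, 5'. After: A=2 B=2 C=20 D=0 ZF=0 PC=4
Step 17: PC=4 exec 'SUB A, 1'. After: A=1 B=2 C=20 D=0 ZF=0 PC=5
Step 18: PC=5 exec 'JNZ 2'. After: A=1 B=2 C=20 D=0 ZF=0 PC=2
Step 19: PC=2 exec 'MOV D, 0'. After: A=1 B=2 C=20 D=0 ZF=0 PC=3
Step 20: PC=3 exec 'ADD C, 5'. After: A=1 B=2 C=25 D=0 ZF=0 PC=4
Step 21: PC=4 exec 'SUB A, 1'. After: A=0 B=2 C=25 D=0 ZF=1 PC=5
Step 22: PC=5 exec 'JNZ 2'. After: A=0 B=2 C=25 D=0 ZF=1 PC=6
Step 23: PC=6 exec 'MOV B, 3'. After: A=0 B=3 C=25 D=0 ZF=1 PC=7
Step 24: PC=7 exec 'MOV C, 1'. After: A=0 B=3 C=1 D=0 ZF=1 PC=8
Step 25: PC=8 exec 'MOV D, 2'. After: A=0 B=3 C=1 D=2 ZF=1 PC=9
Step 26: PC=9 exec 'MOV B, 1'. After: A=0 B=1 C=1 D=2 ZF=1 PC=10
Step 27: PC=10 exec 'ADD B, 5'. After: A=0 B=6 C=1 D=2 ZF=0 PC=11
Step 28: PC=11 exec 'MOV D, 3'. After: A=0 B=6 C=1 D=3 ZF=0 PC=12
Step 29: PC=12 exec 'MOV C, 1'. After: A=0 B=6 C=1 D=3 ZF=0 PC=13
Step 30: PC=13 exec 'HALT'. After: A=0 B=6 C=1 D=3 ZF=0 PC=13 HALTED

Answer: 0 6 1 3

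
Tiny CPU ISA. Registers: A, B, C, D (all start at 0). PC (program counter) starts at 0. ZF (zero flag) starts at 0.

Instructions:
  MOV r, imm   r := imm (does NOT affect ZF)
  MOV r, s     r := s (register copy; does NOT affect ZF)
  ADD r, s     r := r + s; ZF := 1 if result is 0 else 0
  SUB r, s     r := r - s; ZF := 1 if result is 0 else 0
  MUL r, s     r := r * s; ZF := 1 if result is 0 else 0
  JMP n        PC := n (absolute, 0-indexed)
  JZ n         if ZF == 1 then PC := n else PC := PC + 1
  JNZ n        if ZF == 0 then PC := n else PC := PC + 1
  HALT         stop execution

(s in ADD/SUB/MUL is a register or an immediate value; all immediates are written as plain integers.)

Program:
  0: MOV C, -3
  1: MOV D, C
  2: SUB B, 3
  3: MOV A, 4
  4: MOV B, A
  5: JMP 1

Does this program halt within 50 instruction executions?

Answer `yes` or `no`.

Step 1: PC=0 exec 'MOV C, -3'. After: A=0 B=0 C=-3 D=0 ZF=0 PC=1
Step 2: PC=1 exec 'MOV D, C'. After: A=0 B=0 C=-3 D=-3 ZF=0 PC=2
Step 3: PC=2 exec 'SUB B, 3'. After: A=0 B=-3 C=-3 D=-3 ZF=0 PC=3
Step 4: PC=3 exec 'MOV A, 4'. After: A=4 B=-3 C=-3 D=-3 ZF=0 PC=4
Step 5: PC=4 exec 'MOV B, A'. After: A=4 B=4 C=-3 D=-3 ZF=0 PC=5
Step 6: PC=5 exec 'JMP 1'. After: A=4 B=4 C=-3 D=-3 ZF=0 PC=1
Step 7: PC=1 exec 'MOV D, C'. After: A=4 B=4 C=-3 D=-3 ZF=0 PC=2
Step 8: PC=2 exec 'SUB B, 3'. After: A=4 B=1 C=-3 D=-3 ZF=0 PC=3
Step 9: PC=3 exec 'MOV A, 4'. After: A=4 B=1 C=-3 D=-3 ZF=0 PC=4
Step 10: PC=4 exec 'MOV B, A'. After: A=4 B=4 C=-3 D=-3 ZF=0 PC=5
State after step 10 equals state after step 5: the program is in a cycle of length 5 and will never halt.

Answer: no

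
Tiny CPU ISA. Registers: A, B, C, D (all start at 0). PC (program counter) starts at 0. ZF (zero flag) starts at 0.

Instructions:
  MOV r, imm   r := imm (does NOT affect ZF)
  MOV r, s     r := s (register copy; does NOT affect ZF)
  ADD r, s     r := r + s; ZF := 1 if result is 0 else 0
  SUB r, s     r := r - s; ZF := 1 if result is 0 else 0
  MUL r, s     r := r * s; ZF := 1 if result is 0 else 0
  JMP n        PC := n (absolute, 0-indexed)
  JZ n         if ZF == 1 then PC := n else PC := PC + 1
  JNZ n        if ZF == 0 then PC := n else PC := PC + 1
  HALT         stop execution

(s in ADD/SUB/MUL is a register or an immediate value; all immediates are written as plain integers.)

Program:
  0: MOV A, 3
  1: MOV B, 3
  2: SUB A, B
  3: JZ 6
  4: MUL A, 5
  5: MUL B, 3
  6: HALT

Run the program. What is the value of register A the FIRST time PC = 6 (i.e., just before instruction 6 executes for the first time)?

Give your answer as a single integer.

Step 1: PC=0 exec 'MOV A, 3'. After: A=3 B=0 C=0 D=0 ZF=0 PC=1
Step 2: PC=1 exec 'MOV B, 3'. After: A=3 B=3 C=0 D=0 ZF=0 PC=2
Step 3: PC=2 exec 'SUB A, B'. After: A=0 B=3 C=0 D=0 ZF=1 PC=3
Step 4: PC=3 exec 'JZ 6'. After: A=0 B=3 C=0 D=0 ZF=1 PC=6
First time PC=6: A=0

0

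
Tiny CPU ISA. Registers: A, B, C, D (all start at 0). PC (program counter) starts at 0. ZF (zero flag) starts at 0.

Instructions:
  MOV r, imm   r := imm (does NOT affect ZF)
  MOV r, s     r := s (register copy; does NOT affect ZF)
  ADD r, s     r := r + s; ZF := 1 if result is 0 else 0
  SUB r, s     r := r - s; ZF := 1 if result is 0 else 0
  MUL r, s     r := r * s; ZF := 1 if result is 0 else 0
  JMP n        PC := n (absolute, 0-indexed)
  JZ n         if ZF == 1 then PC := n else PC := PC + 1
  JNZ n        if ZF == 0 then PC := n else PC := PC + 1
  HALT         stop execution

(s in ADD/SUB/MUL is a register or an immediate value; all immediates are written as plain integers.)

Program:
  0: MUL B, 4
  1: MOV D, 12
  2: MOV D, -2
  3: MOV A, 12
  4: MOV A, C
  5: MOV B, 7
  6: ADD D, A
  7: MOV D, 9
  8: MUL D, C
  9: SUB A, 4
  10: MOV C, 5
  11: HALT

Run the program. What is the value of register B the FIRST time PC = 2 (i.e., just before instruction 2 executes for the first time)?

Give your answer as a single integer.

Step 1: PC=0 exec 'MUL B, 4'. After: A=0 B=0 C=0 D=0 ZF=1 PC=1
Step 2: PC=1 exec 'MOV D, 12'. After: A=0 B=0 C=0 D=12 ZF=1 PC=2
First time PC=2: B=0

0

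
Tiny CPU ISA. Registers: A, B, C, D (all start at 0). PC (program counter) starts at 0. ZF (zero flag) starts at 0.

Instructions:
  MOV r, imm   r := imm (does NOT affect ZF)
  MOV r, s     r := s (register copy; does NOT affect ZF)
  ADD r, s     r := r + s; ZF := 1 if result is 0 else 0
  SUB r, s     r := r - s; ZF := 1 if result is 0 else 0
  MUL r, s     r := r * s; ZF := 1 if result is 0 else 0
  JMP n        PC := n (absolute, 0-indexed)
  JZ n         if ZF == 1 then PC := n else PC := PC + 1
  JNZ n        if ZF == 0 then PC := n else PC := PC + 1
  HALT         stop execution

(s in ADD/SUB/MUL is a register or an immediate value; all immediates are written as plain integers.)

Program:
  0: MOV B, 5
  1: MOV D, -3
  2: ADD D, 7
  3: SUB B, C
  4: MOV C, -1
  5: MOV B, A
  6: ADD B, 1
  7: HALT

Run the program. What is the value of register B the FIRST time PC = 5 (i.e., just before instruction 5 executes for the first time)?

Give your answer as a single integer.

Step 1: PC=0 exec 'MOV B, 5'. After: A=0 B=5 C=0 D=0 ZF=0 PC=1
Step 2: PC=1 exec 'MOV D, -3'. After: A=0 B=5 C=0 D=-3 ZF=0 PC=2
Step 3: PC=2 exec 'ADD D, 7'. After: A=0 B=5 C=0 D=4 ZF=0 PC=3
Step 4: PC=3 exec 'SUB B, C'. After: A=0 B=5 C=0 D=4 ZF=0 PC=4
Step 5: PC=4 exec 'MOV C, -1'. After: A=0 B=5 C=-1 D=4 ZF=0 PC=5
First time PC=5: B=5

5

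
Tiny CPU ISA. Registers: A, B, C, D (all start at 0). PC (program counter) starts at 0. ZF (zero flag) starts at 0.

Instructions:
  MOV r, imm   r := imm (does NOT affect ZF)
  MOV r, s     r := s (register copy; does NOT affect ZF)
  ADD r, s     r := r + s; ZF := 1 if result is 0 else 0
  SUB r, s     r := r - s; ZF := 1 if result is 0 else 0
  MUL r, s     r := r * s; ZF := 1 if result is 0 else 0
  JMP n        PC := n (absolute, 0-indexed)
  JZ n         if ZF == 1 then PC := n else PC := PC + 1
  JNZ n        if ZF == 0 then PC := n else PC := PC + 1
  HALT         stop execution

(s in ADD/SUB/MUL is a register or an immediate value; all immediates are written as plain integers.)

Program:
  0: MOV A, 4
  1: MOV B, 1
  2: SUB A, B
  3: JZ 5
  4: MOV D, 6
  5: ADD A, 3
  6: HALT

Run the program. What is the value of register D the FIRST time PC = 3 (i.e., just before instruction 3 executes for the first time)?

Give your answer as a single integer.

Step 1: PC=0 exec 'MOV A, 4'. After: A=4 B=0 C=0 D=0 ZF=0 PC=1
Step 2: PC=1 exec 'MOV B, 1'. After: A=4 B=1 C=0 D=0 ZF=0 PC=2
Step 3: PC=2 exec 'SUB A, B'. After: A=3 B=1 C=0 D=0 ZF=0 PC=3
First time PC=3: D=0

0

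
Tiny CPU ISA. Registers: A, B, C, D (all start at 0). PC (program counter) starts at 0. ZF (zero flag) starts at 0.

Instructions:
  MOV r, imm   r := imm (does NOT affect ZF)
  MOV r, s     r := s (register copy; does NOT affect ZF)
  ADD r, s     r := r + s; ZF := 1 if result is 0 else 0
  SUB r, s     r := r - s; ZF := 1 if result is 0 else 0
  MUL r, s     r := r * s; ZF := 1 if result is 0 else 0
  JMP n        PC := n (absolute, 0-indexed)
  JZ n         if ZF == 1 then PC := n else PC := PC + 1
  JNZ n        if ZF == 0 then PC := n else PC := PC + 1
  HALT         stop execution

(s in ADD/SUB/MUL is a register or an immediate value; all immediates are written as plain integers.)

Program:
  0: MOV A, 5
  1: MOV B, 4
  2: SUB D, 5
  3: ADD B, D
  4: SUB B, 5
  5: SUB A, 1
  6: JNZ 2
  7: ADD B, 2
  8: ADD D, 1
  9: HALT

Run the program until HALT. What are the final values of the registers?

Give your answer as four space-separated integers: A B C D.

Step 1: PC=0 exec 'MOV A, 5'. After: A=5 B=0 C=0 D=0 ZF=0 PC=1
Step 2: PC=1 exec 'MOV B, 4'. After: A=5 B=4 C=0 D=0 ZF=0 PC=2
Step 3: PC=2 exec 'SUB D, 5'. After: A=5 B=4 C=0 D=-5 ZF=0 PC=3
Step 4: PC=3 exec 'ADD B, D'. After: A=5 B=-1 C=0 D=-5 ZF=0 PC=4
Step 5: PC=4 exec 'SUB B, 5'. After: A=5 B=-6 C=0 D=-5 ZF=0 PC=5
Step 6: PC=5 exec 'SUB A, 1'. After: A=4 B=-6 C=0 D=-5 ZF=0 PC=6
Step 7: PC=6 exec 'JNZ 2'. After: A=4 B=-6 C=0 D=-5 ZF=0 PC=2
Step 8: PC=2 exec 'SUB D, 5'. After: A=4 B=-6 C=0 D=-10 ZF=0 PC=3
Step 9: PC=3 exec 'ADD B, D'. After: A=4 B=-16 C=0 D=-10 ZF=0 PC=4
Step 10: PC=4 exec 'SUB B, 5'. After: A=4 B=-21 C=0 D=-10 ZF=0 PC=5
Step 11: PC=5 exec 'SUB A, 1'. After: A=3 B=-21 C=0 D=-10 ZF=0 PC=6
Step 12: PC=6 exec 'JNZ 2'. After: A=3 B=-21 C=0 D=-10 ZF=0 PC=2
Step 13: PC=2 exec 'SUB D, 5'. After: A=3 B=-21 C=0 D=-15 ZF=0 PC=3
Step 14: PC=3 exec 'ADD B, D'. After: A=3 B=-36 C=0 D=-15 ZF=0 PC=4
Step 15: PC=4 exec 'SUB B, 5'. After: A=3 B=-41 C=0 D=-15 ZF=0 PC=5
Step 16: PC=5 exec 'SUB A, 1'. After: A=2 B=-41 C=0 D=-15 ZF=0 PC=6
Step 17: PC=6 exec 'JNZ 2'. After: A=2 B=-41 C=0 D=-15 ZF=0 PC=2
Step 18: PC=2 exec 'SUB D, 5'. After: A=2 B=-41 C=0 D=-20 ZF=0 PC=3
Step 19: PC=3 exec 'ADD B, D'. After: A=2 B=-61 C=0 D=-20 ZF=0 PC=4
Step 20: PC=4 exec 'SUB B, 5'. After: A=2 B=-66 C=0 D=-20 ZF=0 PC=5
Step 21: PC=5 exec 'SUB A, 1'. After: A=1 B=-66 C=0 D=-20 ZF=0 PC=6
Step 22: PC=6 exec 'JNZ 2'. After: A=1 B=-66 C=0 D=-20 ZF=0 PC=2
Step 23: PC=2 exec 'SUB D, 5'. After: A=1 B=-66 C=0 D=-25 ZF=0 PC=3
Step 24: PC=3 exec 'ADD B, D'. After: A=1 B=-91 C=0 D=-25 ZF=0 PC=4
Step 25: PC=4 exec 'SUB B, 5'. After: A=1 B=-96 C=0 D=-25 ZF=0 PC=5
Step 26: PC=5 exec 'SUB A, 1'. After: A=0 B=-96 C=0 D=-25 ZF=1 PC=6
Step 27: PC=6 exec 'JNZ 2'. After: A=0 B=-96 C=0 D=-25 ZF=1 PC=7
Step 28: PC=7 exec 'ADD B, 2'. After: A=0 B=-94 C=0 D=-25 ZF=0 PC=8
Step 29: PC=8 exec 'ADD D, 1'. After: A=0 B=-94 C=0 D=-24 ZF=0 PC=9
Step 30: PC=9 exec 'HALT'. After: A=0 B=-94 C=0 D=-24 ZF=0 PC=9 HALTED

Answer: 0 -94 0 -24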